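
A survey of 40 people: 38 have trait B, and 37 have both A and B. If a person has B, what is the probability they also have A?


P(A|B) = P(A∩B)/P(B) = (37/40)/(38/40) = 37/38

37/38


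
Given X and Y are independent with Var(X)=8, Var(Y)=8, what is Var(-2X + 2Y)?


Independence => Cov(X,Y)=0
Var(-2X + 2Y) = (-2)^2*Var(X) + 2^2*Var(Y)
= 4*8 + 4*8 = 64

64


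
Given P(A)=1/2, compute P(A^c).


P(A') = 1 - P(A) = 1 - 1/2 = 1/2

1/2


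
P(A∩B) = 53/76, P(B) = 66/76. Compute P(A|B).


P(A|B) = P(A∩B)/P(B) = (53/76)/(66/76) = 53/66

53/66


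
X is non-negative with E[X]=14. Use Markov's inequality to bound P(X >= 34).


Markov: P(X >= a) <= E[X]/a
P(X >= 34) <= 14/34 = 7/17

7/17


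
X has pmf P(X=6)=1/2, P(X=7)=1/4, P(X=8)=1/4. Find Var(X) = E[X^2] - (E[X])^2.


E[X] = 27/4, E[X^2] = 185/4
Var(X) = E[X^2] - (E[X])^2 = 185/4 - (27/4)^2 = 11/16

11/16


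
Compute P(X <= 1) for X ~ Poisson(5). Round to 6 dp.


P(X<=1) = e^(-5)*5^0/0! + e^(-5)*5^1/1!
≈ 0.0067379470 + 0.0336897350
= 0.0404276820
≈ 0.040428

0.040428


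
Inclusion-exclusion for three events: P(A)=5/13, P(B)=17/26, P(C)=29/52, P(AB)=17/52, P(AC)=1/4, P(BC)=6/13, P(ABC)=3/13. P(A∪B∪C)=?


P(A∪B∪C) = P(A)+P(B)+P(C) - P(AB)-P(AC)-P(BC) + P(ABC)
= 5/13+17/26+29/52 - 17/52-1/4-6/13 + 3/13
= 41/52

41/52


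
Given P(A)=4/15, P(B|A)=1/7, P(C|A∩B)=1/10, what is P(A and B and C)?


P(A∩B∩C) = P(A) * P(B|A) * P(C|A∩B)
= 4/15 * 1/7 * 1/10
= 4/105 * 1/10 = 2/525

2/525


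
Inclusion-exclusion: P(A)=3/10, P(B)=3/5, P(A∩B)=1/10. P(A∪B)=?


P(A∪B) = P(A) + P(B) - P(A∩B)
= 3/10 + 3/5 - 1/10 = 4/5

4/5


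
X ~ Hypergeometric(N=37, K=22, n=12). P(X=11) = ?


P(X=11) = C(22,11)*C(15,1) / C(37,12)
= 705432*15 / 1852482996
= 10581480/1852482996 = 190/33263

190/33263


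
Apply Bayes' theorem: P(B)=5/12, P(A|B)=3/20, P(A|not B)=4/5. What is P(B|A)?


P(A) = P(A|B)P(B) + P(A|B')P(B') = 3/20*5/12 + 4/5*7/12 = 127/240
P(B|A) = P(A|B)P(B)/P(A) = (1/16)/(127/240) = 15/127

15/127


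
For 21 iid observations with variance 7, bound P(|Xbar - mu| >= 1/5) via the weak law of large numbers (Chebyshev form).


Var(Xbar) = Var(X)/n = 7/21
Chebyshev: P(|Xbar-mu| >= 1/5) <= Var(Xbar)/(1/5)^2 = (1/3)/(1/25) = 25/3
Bound exceeds 1, so trivial bound: 1

1


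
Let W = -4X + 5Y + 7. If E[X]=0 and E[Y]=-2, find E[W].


E[-4X + 5Y + 7] = -4*E[X] + 5*E[Y] + 7
= (-4)*(0) + (5)*(-2) + (7)
= 0 - 10 + 7 = -3

-3


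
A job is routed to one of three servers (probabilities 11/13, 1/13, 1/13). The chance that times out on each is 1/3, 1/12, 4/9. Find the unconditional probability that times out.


P(A) = P(A|B1)P(B1) + P(A|B2)P(B2) + P(A|B3)P(B3)
= 1/3*11/13 + 1/12*1/13 + 4/9*1/13
= 11/39 + 1/156 + 4/117 = 151/468

151/468


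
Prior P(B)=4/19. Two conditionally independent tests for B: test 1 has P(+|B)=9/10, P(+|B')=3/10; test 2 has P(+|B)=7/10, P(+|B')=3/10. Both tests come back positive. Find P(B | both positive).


After test 1: P(+) = 9/10*4/19 + 3/10*15/19 = 81/190
P(B|+) = (18/95)/(81/190) = 4/9
After test 2 (use post1 as new prior): P(+) = 7/10*4/9 + 3/10*5/9 = 43/90
P(B|+,+) = (14/45)/(43/90) = 28/43

28/43


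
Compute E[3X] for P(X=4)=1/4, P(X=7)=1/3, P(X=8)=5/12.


E[3X] = sum(g(x)*P(x))
= 12*1/4 + 21*1/3 + 24*5/12
= 20

20


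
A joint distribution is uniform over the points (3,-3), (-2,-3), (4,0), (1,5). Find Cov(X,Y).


E[X]=3/2, E[Y]=-1/4, E[XY]=1/2
Cov(X,Y) = E[XY] - E[X]E[Y] = 1/2 - 3/2*-1/4 = 7/8

7/8


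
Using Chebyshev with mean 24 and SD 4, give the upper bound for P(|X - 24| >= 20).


k = 20/4 = 5
Chebyshev: P(|X-mu| >= k*sigma) <= 1/k^2 = 1/5^2 = 1/25

1/25


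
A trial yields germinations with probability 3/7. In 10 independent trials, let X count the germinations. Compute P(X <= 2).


P(X<=2) = P(X=0) + P(X=1) + P(X=2)
= 1048576/282475249 + 7864320/282475249 + 26542080/282475249
= 35454976/282475249

35454976/282475249


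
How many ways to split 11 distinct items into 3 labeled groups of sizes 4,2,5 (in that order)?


11! = 39916800
Denominator: 4!=24 * 2!=2 * 5!=120
Coefficient = 39916800 / 5760 = 6930

6930


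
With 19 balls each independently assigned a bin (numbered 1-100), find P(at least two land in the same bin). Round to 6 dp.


P(all different) = prod((100-i)/100 for i=0..18) = 0.160987
P(at least one match) = 1 - 0.160987 = 0.839013

0.839013


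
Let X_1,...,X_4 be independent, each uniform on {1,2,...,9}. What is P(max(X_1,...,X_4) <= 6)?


P(max <= 6) = P(all X_i <= 6) = (P(X_1 <= 6))^4
= (6/9)^4 = (2/3)^4 = 16/81

16/81


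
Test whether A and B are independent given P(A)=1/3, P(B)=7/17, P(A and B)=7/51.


P(A)*P(B) = 1/3*7/17 = 7/51
P(A∩B) = 7/51, which equals P(A)P(B), so independent

Yes, A and B are independent


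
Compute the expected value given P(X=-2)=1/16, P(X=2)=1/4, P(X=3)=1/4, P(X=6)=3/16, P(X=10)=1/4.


E[X] = sum(x * P(x))
= -2*1/16 + 2*1/4 + 3*1/4 + 6*3/16 + 10*1/4
= 19/4

19/4


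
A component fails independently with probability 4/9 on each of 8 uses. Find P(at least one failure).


P(at least one) = 1 - P(none)
P(none) = (1 - 4/9)^8 = (5/9)^8 = 390625/43046721
P(at least one) = 1 - 390625/43046721 = 42656096/43046721

42656096/43046721


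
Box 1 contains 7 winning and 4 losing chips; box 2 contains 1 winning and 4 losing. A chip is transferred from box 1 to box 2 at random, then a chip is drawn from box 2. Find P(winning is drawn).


P(transfer winning) = 7/11; P(transfer losing) = 4/11
If winning transferred: Urn II has 2 winning of 6, so P(winning|winning moved) = 1/3
If losing transferred: Urn II has 1 winning of 6, so P(winning|losing moved) = 1/6
By total probability: P(winning) = 7/11*1/3 + 4/11*1/6 = 3/11

3/11


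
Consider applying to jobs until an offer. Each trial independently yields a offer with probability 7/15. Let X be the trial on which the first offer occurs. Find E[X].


For geometric (trials until first success), E[X] = 1/p = 1/(7/15) = 15/7

15/7


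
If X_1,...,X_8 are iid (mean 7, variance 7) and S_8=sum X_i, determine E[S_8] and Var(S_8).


E[S_n] = n*mu = 8*7 = 56
Var(S_n) = n*sigma^2 = 8*7 = 56

E[S_8]=56, Var(S_8)=56


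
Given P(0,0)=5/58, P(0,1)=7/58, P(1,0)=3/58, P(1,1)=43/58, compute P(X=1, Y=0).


Read from table: P(X=1, Y=0) = 3/58

3/58


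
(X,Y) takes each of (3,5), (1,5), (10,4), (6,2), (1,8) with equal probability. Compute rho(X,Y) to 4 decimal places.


Cov(X,Y) = -4.1600, Var(X) = 11.7600, Var(Y) = 3.7600
rho = Cov/(sqrt(VarX)*sqrt(VarY)) = -0.6256

-0.6256


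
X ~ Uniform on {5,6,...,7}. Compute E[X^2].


E[X^2] = (1/3) * sum(x^2 for x=5..7)
= 110/3

110/3


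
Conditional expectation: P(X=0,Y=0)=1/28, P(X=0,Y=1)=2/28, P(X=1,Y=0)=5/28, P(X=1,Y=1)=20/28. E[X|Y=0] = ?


P(Y=0) = 6/28
E[X|Y=0] = (0*1 + 1*5)/6 = 5/6

5/6


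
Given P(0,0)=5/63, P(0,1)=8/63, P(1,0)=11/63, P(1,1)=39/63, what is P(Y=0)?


P(Y=0) = P(0,0)+P(1,0) = 5/63 + 11/63 = 16/63

16/63


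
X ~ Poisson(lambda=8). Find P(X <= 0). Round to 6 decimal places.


P(X<=0) = e^(-8)*8^0/0!
≈ 0.0003354626
≈ 0.000335

0.000335


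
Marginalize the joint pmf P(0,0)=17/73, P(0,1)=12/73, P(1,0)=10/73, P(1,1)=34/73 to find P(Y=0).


P(Y=0) = P(0,0)+P(1,0) = 17/73 + 10/73 = 27/73

27/73


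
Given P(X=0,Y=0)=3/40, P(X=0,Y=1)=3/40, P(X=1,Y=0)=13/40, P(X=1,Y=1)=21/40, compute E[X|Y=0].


P(Y=0) = 16/40
E[X|Y=0] = (0*3 + 1*13)/16 = 13/16

13/16


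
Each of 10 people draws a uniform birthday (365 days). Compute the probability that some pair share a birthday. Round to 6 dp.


P(all different) = prod((365-i)/365 for i=0..9) = 0.883052
P(at least one match) = 1 - 0.883052 = 0.116948

0.116948


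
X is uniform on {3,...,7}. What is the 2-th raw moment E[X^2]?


E[X^2] = (1/5) * sum(x^2 for x=3..7)
= 135/5 = 27

27


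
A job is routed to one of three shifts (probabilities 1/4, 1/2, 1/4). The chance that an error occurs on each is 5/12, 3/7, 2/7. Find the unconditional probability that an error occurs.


P(A) = P(A|B1)P(B1) + P(A|B2)P(B2) + P(A|B3)P(B3)
= 5/12*1/4 + 3/7*1/2 + 2/7*1/4
= 5/48 + 3/14 + 1/14 = 131/336

131/336


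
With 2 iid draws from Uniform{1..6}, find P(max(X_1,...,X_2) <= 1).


P(max <= 1) = P(all X_i <= 1) = (P(X_1 <= 1))^2
= (1/6)^2 = 1/36

1/36


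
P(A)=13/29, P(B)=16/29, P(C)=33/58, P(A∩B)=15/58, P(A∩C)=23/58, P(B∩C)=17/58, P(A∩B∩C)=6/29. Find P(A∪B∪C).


P(A∪B∪C) = P(A)+P(B)+P(C) - P(AB)-P(AC)-P(BC) + P(ABC)
= 13/29+16/29+33/58 - 15/58-23/58-17/58 + 6/29
= 24/29

24/29


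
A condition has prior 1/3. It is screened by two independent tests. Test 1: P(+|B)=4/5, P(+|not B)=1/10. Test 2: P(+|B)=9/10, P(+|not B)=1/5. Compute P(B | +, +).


After test 1: P(+) = 4/5*1/3 + 1/10*2/3 = 1/3
P(B|+) = (4/15)/(1/3) = 4/5
After test 2 (use post1 as new prior): P(+) = 9/10*4/5 + 1/5*1/5 = 19/25
P(B|+,+) = (18/25)/(19/25) = 18/19

18/19


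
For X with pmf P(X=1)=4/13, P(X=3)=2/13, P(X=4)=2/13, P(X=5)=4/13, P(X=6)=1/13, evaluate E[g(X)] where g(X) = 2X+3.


E[2X+3] = sum(g(x)*P(x))
= 5*4/13 + 9*2/13 + 11*2/13 + 13*4/13 + 15*1/13
= 127/13

127/13


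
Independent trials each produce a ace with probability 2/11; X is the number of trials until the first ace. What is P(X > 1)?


P(X > 1) = P(first 1 trials all fail) = (1-p)^1 = (9/11)^1 = 9/11

9/11


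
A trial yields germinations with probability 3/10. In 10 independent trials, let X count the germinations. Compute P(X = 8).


P(X=8) = C(10,8) * p^8 * (1-p)^2
= 45 * 6561/100000000 * 49/100
= 2893401/2000000000

2893401/2000000000


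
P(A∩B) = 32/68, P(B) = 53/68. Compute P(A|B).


P(A|B) = P(A∩B)/P(B) = (32/68)/(53/68) = 32/53

32/53


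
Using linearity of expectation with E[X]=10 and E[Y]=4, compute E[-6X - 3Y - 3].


E[-6X - 3Y - 3] = -6*E[X] - 3*E[Y] - 3
= (-6)*(10) + (-3)*(4) + (-3)
= -60 - 12 - 3 = -75

-75


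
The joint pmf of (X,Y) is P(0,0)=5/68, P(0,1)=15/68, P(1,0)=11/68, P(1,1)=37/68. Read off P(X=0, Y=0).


Read from table: P(X=0, Y=0) = 5/68

5/68


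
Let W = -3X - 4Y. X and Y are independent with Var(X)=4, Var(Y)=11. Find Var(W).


Independence => Cov(X,Y)=0
Var(-3X - 4Y) = (-3)^2*Var(X) + (-4)^2*Var(Y)
= 9*4 + 16*11 = 212

212


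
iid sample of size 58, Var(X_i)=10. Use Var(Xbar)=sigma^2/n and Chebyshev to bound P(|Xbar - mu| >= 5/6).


Var(Xbar) = Var(X)/n = 10/58
Chebyshev: P(|Xbar-mu| >= 5/6) <= Var(Xbar)/(5/6)^2 = (5/29)/(25/36) = 36/145

36/145


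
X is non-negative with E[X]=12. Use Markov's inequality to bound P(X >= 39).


Markov: P(X >= a) <= E[X]/a
P(X >= 39) <= 12/39 = 4/13

4/13


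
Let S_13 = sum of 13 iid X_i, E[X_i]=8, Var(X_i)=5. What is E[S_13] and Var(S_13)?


E[S_n] = n*mu = 13*8 = 104
Var(S_n) = n*sigma^2 = 13*5 = 65

E[S_13]=104, Var(S_13)=65


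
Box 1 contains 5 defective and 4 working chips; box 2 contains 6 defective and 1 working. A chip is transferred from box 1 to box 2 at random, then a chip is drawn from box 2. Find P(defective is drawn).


P(transfer defective) = 5/9; P(transfer working) = 4/9
If defective transferred: Urn II has 7 defective of 8, so P(defective|defective moved) = 7/8
If working transferred: Urn II has 6 defective of 8, so P(defective|working moved) = 3/4
By total probability: P(defective) = 5/9*7/8 + 4/9*3/4 = 59/72

59/72


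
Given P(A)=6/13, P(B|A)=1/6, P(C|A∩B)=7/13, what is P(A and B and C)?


P(A∩B∩C) = P(A) * P(B|A) * P(C|A∩B)
= 6/13 * 1/6 * 7/13
= 1/13 * 7/13 = 7/169

7/169


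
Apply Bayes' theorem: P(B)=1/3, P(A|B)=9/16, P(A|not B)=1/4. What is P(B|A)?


P(A) = P(A|B)P(B) + P(A|B')P(B') = 9/16*1/3 + 1/4*2/3 = 17/48
P(B|A) = P(A|B)P(B)/P(A) = (3/16)/(17/48) = 9/17

9/17


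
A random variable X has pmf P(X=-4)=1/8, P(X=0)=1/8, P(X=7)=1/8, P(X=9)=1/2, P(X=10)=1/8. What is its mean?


E[X] = sum(x * P(x))
= -4*1/8 + 0*1/8 + 7*1/8 + 9*1/2 + 10*1/8
= 49/8

49/8


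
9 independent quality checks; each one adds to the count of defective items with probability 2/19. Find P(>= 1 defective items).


P(at least one) = 1 - P(none)
P(none) = (1 - 2/19)^9 = (17/19)^9 = 118587876497/322687697779
P(at least one) = 1 - 118587876497/322687697779 = 204099821282/322687697779

204099821282/322687697779


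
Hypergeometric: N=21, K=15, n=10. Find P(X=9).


P(X=9) = C(15,9)*C(6,1) / C(21,10)
= 5005*6 / 352716
= 30030/352716 = 55/646

55/646


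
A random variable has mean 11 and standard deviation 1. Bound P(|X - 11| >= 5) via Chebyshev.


k = 5/1 = 5
Chebyshev: P(|X-mu| >= k*sigma) <= 1/k^2 = 1/5^2 = 1/25

1/25


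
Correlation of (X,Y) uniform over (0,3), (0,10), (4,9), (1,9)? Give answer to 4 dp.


Cov(X,Y) = 1.5625, Var(X) = 2.6875, Var(Y) = 7.6875
rho = Cov/(sqrt(VarX)*sqrt(VarY)) = 0.3438

0.3438


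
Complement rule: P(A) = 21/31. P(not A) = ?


P(A') = 1 - P(A) = 1 - 21/31 = 10/31

10/31


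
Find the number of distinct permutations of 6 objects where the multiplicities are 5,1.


6! = 720
Denominator: 5!=120 * 1!=1
Coefficient = 720 / 120 = 6

6


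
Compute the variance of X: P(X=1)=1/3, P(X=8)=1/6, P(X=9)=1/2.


E[X] = 37/6, E[X^2] = 103/2
Var(X) = E[X^2] - (E[X])^2 = 103/2 - (37/6)^2 = 485/36

485/36


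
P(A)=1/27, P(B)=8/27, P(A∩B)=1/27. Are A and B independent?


P(A)*P(B) = 1/27*8/27 = 8/729
P(A∩B) = 1/27 != 8/729, so not independent

No, A and B are not independent


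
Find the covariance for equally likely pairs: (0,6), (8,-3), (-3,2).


E[X]=5/3, E[Y]=5/3, E[XY]=-10
Cov(X,Y) = E[XY] - E[X]E[Y] = -10 - 5/3*5/3 = -115/9

-115/9


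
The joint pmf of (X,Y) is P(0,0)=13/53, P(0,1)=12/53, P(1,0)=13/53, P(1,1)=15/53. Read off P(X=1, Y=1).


Read from table: P(X=1, Y=1) = 15/53

15/53


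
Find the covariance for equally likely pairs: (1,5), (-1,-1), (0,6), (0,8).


E[X]=0, E[Y]=9/2, E[XY]=3/2
Cov(X,Y) = E[XY] - E[X]E[Y] = 3/2 - 0*9/2 = 3/2

3/2


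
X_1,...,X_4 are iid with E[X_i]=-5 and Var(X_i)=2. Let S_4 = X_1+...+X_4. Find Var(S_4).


By independence, Var(S_n) = n*Var(X_1) = 4*2 = 8

8


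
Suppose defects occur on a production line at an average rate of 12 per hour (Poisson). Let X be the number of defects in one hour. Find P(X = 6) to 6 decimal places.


P(X=6) = e^(-12) * 12^6 / 6!
≈ 0.000006144212353 * 2985984 / 720
≈ 0.025481

0.025481


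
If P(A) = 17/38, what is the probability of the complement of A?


P(A') = 1 - P(A) = 1 - 17/38 = 21/38

21/38


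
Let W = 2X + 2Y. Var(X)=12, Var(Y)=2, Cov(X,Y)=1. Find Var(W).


Var(2X + 2Y) = 2^2*Var(X) + 2^2*Var(Y) + 2*2*2*Cov(X,Y)
= 4*12 + 4*2 + 8*1
= 48 + 8 + 8 = 64

64


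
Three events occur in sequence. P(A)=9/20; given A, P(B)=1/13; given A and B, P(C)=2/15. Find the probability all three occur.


P(A∩B∩C) = P(A) * P(B|A) * P(C|A∩B)
= 9/20 * 1/13 * 2/15
= 9/260 * 2/15 = 3/650

3/650


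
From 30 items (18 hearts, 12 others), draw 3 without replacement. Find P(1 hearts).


P(X=1) = C(18,1)*C(12,2) / C(30,3)
= 18*66 / 4060
= 1188/4060 = 297/1015

297/1015


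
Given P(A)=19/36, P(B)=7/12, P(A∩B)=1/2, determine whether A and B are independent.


P(A)*P(B) = 19/36*7/12 = 133/432
P(A∩B) = 1/2 != 133/432, so not independent

No, A and B are not independent


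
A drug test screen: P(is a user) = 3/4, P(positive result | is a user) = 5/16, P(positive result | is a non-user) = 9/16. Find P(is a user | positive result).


P(A) = P(A|B)P(B) + P(A|B')P(B') = 5/16*3/4 + 9/16*1/4 = 3/8
P(B|A) = P(A|B)P(B)/P(A) = (15/64)/(3/8) = 5/8

5/8


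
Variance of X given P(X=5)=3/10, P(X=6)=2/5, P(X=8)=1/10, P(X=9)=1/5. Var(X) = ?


E[X] = 13/2, E[X^2] = 89/2
Var(X) = E[X^2] - (E[X])^2 = 89/2 - (13/2)^2 = 9/4

9/4


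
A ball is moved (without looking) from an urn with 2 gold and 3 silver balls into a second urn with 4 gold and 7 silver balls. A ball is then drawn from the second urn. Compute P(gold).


P(transfer gold) = 2/5; P(transfer silver) = 3/5
If gold transferred: Urn II has 5 gold of 12, so P(gold|gold moved) = 5/12
If silver transferred: Urn II has 4 gold of 12, so P(gold|silver moved) = 1/3
By total probability: P(gold) = 2/5*5/12 + 3/5*1/3 = 11/30

11/30


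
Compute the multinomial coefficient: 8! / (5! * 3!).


8! = 40320
Denominator: 5!=120 * 3!=6
Coefficient = 40320 / 720 = 56

56


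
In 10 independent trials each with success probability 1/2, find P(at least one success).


P(at least one) = 1 - P(none)
P(none) = (1 - 1/2)^10 = (1/2)^10 = 1/1024
P(at least one) = 1 - 1/1024 = 1023/1024

1023/1024


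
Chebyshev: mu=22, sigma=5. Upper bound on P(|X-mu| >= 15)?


k = 15/5 = 3
Chebyshev: P(|X-mu| >= k*sigma) <= 1/k^2 = 1/3^2 = 1/9

1/9


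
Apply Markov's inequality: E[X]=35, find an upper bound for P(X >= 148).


Markov: P(X >= a) <= E[X]/a
P(X >= 148) <= 35/148

35/148


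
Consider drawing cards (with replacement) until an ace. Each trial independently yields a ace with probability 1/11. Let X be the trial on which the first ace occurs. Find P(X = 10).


P(X=10) = (1-p)^9 * p = (10/11)^9 * 1/11
= 1000000000/2357947691 * 1/11 = 1000000000/25937424601

1000000000/25937424601


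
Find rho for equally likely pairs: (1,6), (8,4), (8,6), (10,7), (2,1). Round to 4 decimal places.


Cov(X,Y) = 3.7600, Var(X) = 12.9600, Var(Y) = 4.5600
rho = Cov/(sqrt(VarX)*sqrt(VarY)) = 0.4891

0.4891


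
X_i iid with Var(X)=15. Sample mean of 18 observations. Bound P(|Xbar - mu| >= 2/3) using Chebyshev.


Var(Xbar) = Var(X)/n = 15/18
Chebyshev: P(|Xbar-mu| >= 2/3) <= Var(Xbar)/(2/3)^2 = (5/6)/(4/9) = 15/8
Bound exceeds 1, so trivial bound: 1

1


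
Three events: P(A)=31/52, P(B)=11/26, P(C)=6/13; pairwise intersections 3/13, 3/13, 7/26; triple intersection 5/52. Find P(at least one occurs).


P(A∪B∪C) = P(A)+P(B)+P(C) - P(AB)-P(AC)-P(BC) + P(ABC)
= 31/52+11/26+6/13 - 3/13-3/13-7/26 + 5/52
= 11/13

11/13


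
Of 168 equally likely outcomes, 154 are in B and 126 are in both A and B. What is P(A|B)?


P(A|B) = P(A∩B)/P(B) = (126/168)/(154/168) = 126/154 = 9/11

9/11


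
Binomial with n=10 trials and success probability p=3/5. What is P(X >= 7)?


P(X>=7) = P(X=7) + P(X=8) + P(X=9) + P(X=10)
= 419904/1953125 + 236196/1953125 + 78732/1953125 + 59049/9765625
= 3733209/9765625

3733209/9765625


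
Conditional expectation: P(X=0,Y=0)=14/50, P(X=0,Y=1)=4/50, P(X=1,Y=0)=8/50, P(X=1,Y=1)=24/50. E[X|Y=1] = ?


P(Y=1) = 28/50
E[X|Y=1] = (0*4 + 1*24)/28 = 24/28 = 6/7

6/7


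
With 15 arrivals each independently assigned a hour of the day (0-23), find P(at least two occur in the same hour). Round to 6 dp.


P(all different) = prod((24-i)/24 for i=0..14) = 0.003387
P(at least one match) = 1 - 0.003387 = 0.996613

0.996613


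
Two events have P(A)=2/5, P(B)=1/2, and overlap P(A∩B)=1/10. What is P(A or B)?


P(A∪B) = P(A) + P(B) - P(A∩B)
= 2/5 + 1/2 - 1/10 = 4/5

4/5


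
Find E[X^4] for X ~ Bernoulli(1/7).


For Bernoulli: X in {0,1}
E[X^4] = 0^4*(1-1/7) + 1^4*1/7 = 1/7

1/7


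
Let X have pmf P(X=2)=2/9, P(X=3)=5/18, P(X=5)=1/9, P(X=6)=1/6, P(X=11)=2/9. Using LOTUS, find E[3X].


E[3X] = sum(g(x)*P(x))
= 6*2/9 + 9*5/18 + 15*1/9 + 18*1/6 + 33*2/9
= 95/6

95/6


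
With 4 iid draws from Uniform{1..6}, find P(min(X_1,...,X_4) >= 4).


P(min >= 4) = P(all X_i >= 4) = (P(X_1 >= 4))^4
= (3/6)^4 = (1/2)^4 = 1/16

1/16


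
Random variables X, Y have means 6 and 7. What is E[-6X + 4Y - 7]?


E[-6X + 4Y - 7] = -6*E[X] + 4*E[Y] - 7
= (-6)*(6) + (4)*(7) + (-7)
= -36 + 28 - 7 = -15

-15


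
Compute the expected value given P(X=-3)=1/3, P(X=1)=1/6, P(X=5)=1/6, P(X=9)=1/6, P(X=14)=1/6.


E[X] = sum(x * P(x))
= -3*1/3 + 1*1/6 + 5*1/6 + 9*1/6 + 14*1/6
= 23/6

23/6


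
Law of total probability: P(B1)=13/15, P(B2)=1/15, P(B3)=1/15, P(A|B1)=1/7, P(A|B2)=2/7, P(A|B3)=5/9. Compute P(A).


P(A) = P(A|B1)P(B1) + P(A|B2)P(B2) + P(A|B3)P(B3)
= 1/7*13/15 + 2/7*1/15 + 5/9*1/15
= 13/105 + 2/105 + 1/27 = 34/189

34/189


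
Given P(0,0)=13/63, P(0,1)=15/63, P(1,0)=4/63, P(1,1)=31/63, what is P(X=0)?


P(X=0) = P(0,0)+P(0,1) = 13/63 + 15/63 = 28/63 = 4/9

4/9


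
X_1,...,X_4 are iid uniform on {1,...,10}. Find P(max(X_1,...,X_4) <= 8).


P(max <= 8) = P(all X_i <= 8) = (P(X_1 <= 8))^4
= (8/10)^4 = (4/5)^4 = 256/625

256/625


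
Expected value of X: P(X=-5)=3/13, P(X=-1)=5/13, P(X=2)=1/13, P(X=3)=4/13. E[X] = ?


E[X] = sum(x * P(x))
= -5*3/13 - 1*5/13 + 2*1/13 + 3*4/13
= -6/13

-6/13


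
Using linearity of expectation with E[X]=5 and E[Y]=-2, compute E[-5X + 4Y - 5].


E[-5X + 4Y - 5] = -5*E[X] + 4*E[Y] - 5
= (-5)*(5) + (4)*(-2) + (-5)
= -25 - 8 - 5 = -38

-38


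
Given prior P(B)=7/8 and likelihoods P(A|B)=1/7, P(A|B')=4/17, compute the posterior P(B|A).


P(A) = P(A|B)P(B) + P(A|B')P(B') = 1/7*7/8 + 4/17*1/8 = 21/136
P(B|A) = P(A|B)P(B)/P(A) = (1/8)/(21/136) = 17/21

17/21


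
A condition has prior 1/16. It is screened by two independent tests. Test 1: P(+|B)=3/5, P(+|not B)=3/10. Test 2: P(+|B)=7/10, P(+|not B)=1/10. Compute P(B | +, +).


After test 1: P(+) = 3/5*1/16 + 3/10*15/16 = 51/160
P(B|+) = (3/80)/(51/160) = 2/17
After test 2 (use post1 as new prior): P(+) = 7/10*2/17 + 1/10*15/17 = 29/170
P(B|+,+) = (7/85)/(29/170) = 14/29

14/29


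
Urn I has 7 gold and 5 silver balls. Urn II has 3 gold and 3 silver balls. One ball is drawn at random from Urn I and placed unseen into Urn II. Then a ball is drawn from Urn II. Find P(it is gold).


P(transfer gold) = 7/12; P(transfer silver) = 5/12
If gold transferred: Urn II has 4 gold of 7, so P(gold|gold moved) = 4/7
If silver transferred: Urn II has 3 gold of 7, so P(gold|silver moved) = 3/7
By total probability: P(gold) = 7/12*4/7 + 5/12*3/7 = 43/84

43/84


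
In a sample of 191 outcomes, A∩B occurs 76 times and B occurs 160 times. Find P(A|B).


P(A|B) = P(A∩B)/P(B) = (76/191)/(160/191) = 76/160 = 19/40

19/40


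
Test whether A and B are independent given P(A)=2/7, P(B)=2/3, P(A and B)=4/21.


P(A)*P(B) = 2/7*2/3 = 4/21
P(A∩B) = 4/21, which equals P(A)P(B), so independent

Yes, A and B are independent


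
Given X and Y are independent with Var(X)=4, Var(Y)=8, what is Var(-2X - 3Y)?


Independence => Cov(X,Y)=0
Var(-2X - 3Y) = (-2)^2*Var(X) + (-3)^2*Var(Y)
= 4*4 + 9*8 = 88

88


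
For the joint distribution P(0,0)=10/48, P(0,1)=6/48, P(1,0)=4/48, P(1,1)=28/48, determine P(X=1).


P(X=1) = P(1,0)+P(1,1) = 4/48 + 28/48 = 32/48 = 2/3

2/3


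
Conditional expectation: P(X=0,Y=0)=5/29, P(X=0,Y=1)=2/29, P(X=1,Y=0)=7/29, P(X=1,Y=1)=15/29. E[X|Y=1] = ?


P(Y=1) = 17/29
E[X|Y=1] = (0*2 + 1*15)/17 = 15/17

15/17


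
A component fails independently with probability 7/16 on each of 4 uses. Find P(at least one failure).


P(at least one) = 1 - P(none)
P(none) = (1 - 7/16)^4 = (9/16)^4 = 6561/65536
P(at least one) = 1 - 6561/65536 = 58975/65536

58975/65536


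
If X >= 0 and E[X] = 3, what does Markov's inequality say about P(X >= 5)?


Markov: P(X >= a) <= E[X]/a
P(X >= 5) <= 3/5

3/5


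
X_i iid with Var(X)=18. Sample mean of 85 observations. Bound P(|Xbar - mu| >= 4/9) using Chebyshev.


Var(Xbar) = Var(X)/n = 18/85
Chebyshev: P(|Xbar-mu| >= 4/9) <= Var(Xbar)/(4/9)^2 = (18/85)/(16/81) = 729/680
Bound exceeds 1, so trivial bound: 1

1


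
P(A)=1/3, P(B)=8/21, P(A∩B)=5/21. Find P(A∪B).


P(A∪B) = P(A) + P(B) - P(A∩B)
= 1/3 + 8/21 - 5/21 = 10/21

10/21


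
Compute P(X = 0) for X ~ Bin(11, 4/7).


P(X=0) = C(11,0) * p^0 * (1-p)^11
= 1 * 1 * 177147/1977326743
= 177147/1977326743

177147/1977326743


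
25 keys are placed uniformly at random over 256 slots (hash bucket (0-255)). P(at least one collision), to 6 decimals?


P(all different) = prod((256-i)/256 for i=0..24) = 0.297853
P(at least one match) = 1 - 0.297853 = 0.702147

0.702147


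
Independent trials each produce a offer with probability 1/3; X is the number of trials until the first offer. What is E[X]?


For geometric (trials until first success), E[X] = 1/p = 1/(1/3) = 3

3


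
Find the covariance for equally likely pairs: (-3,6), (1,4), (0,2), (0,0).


E[X]=-1/2, E[Y]=3, E[XY]=-7/2
Cov(X,Y) = E[XY] - E[X]E[Y] = -7/2 + 1/2*3 = -2

-2


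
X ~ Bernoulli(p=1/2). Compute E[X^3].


For Bernoulli: X in {0,1}
E[X^3] = 0^3*(1-1/2) + 1^3*1/2 = 1/2

1/2


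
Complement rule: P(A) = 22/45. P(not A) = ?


P(A') = 1 - P(A) = 1 - 22/45 = 23/45

23/45


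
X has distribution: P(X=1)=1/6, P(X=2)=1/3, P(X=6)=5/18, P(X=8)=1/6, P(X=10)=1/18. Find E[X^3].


E[X^3] = sum(g(x)*P(x))
= 1*1/6 + 8*1/3 + 216*5/18 + 512*1/6 + 1000*1/18
= 3667/18

3667/18


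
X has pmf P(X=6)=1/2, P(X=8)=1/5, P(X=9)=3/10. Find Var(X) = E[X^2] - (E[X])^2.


E[X] = 73/10, E[X^2] = 551/10
Var(X) = E[X^2] - (E[X])^2 = 551/10 - (73/10)^2 = 181/100

181/100


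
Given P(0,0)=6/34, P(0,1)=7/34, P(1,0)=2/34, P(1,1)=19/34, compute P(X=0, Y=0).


Read from table: P(X=0, Y=0) = 6/34 = 3/17

3/17


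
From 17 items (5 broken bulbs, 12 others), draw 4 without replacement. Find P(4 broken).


P(X=4) = C(5,4)*C(12,0) / C(17,4)
= 5*1 / 2380
= 5/2380 = 1/476

1/476


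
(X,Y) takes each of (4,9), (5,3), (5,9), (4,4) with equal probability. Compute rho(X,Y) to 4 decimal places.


Cov(X,Y) = -0.1250, Var(X) = 0.2500, Var(Y) = 7.6875
rho = Cov/(sqrt(VarX)*sqrt(VarY)) = -0.0902

-0.0902


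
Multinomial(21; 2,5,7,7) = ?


21! = 51090942171709440000
Denominator: 2!=2 * 5!=120 * 7!=5040 * 7!=5040
Coefficient = 51090942171709440000 / 6096384000 = 8380532160

8380532160


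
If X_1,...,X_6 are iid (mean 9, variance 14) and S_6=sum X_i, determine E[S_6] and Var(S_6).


E[S_n] = n*mu = 6*9 = 54
Var(S_n) = n*sigma^2 = 6*14 = 84

E[S_6]=54, Var(S_6)=84


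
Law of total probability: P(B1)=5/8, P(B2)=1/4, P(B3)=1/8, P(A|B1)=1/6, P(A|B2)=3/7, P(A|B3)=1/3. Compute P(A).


P(A) = P(A|B1)P(B1) + P(A|B2)P(B2) + P(A|B3)P(B3)
= 1/6*5/8 + 3/7*1/4 + 1/3*1/8
= 5/48 + 3/28 + 1/24 = 85/336

85/336


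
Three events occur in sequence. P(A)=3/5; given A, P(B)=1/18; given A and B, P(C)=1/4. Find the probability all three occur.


P(A∩B∩C) = P(A) * P(B|A) * P(C|A∩B)
= 3/5 * 1/18 * 1/4
= 1/30 * 1/4 = 1/120

1/120


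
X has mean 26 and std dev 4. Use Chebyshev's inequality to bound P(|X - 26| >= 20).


k = 20/4 = 5
Chebyshev: P(|X-mu| >= k*sigma) <= 1/k^2 = 1/5^2 = 1/25

1/25


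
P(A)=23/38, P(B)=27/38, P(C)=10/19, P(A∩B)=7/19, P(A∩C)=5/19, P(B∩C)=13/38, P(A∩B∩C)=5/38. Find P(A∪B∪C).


P(A∪B∪C) = P(A)+P(B)+P(C) - P(AB)-P(AC)-P(BC) + P(ABC)
= 23/38+27/38+10/19 - 7/19-5/19-13/38 + 5/38
= 1

1


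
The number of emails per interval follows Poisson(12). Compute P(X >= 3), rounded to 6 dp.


P(X>=3) = 1 - P(X<=2) = 1 - (e^(-12)*12^0/0! + e^(-12)*12^1/1! + e^(-12)*12^2/2!)
≈ 1 - (0.0000061442 + 0.0000737305 + 0.0004423833)
= 1 - 0.0005222580 = 0.9994777420
≈ 0.999478

0.999478


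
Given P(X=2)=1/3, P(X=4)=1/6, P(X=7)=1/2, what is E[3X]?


E[3X] = sum(g(x)*P(x))
= 6*1/3 + 12*1/6 + 21*1/2
= 29/2

29/2


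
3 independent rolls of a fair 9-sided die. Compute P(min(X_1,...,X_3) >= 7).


P(min >= 7) = P(all X_i >= 7) = (P(X_1 >= 7))^3
= (3/9)^3 = (1/3)^3 = 1/27

1/27


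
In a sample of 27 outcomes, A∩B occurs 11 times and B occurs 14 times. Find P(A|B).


P(A|B) = P(A∩B)/P(B) = (11/27)/(14/27) = 11/14

11/14


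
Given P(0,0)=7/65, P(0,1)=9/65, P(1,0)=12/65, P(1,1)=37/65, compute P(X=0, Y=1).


Read from table: P(X=0, Y=1) = 9/65

9/65


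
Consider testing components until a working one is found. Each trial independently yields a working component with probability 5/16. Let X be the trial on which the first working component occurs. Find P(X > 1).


P(X > 1) = P(first 1 trials all fail) = (1-p)^1 = (11/16)^1 = 11/16

11/16


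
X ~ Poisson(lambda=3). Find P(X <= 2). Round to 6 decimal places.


P(X<=2) = e^(-3)*3^0/0! + e^(-3)*3^1/1! + e^(-3)*3^2/2!
≈ 0.0497870684 + 0.1493612051 + 0.2240418077
= 0.4231900812
≈ 0.423190

0.423190


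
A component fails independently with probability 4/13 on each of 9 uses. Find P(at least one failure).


P(at least one) = 1 - P(none)
P(none) = (1 - 4/13)^9 = (9/13)^9 = 387420489/10604499373
P(at least one) = 1 - 387420489/10604499373 = 10217078884/10604499373

10217078884/10604499373


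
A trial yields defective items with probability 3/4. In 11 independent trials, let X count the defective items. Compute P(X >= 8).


P(X>=8) = P(X=8) + P(X=9) + P(X=10) + P(X=11)
= 1082565/4194304 + 1082565/4194304 + 649539/4194304 + 177147/4194304
= 373977/524288

373977/524288


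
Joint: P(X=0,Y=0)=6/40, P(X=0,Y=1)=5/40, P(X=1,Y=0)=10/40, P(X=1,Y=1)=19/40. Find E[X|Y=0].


P(Y=0) = 16/40
E[X|Y=0] = (0*6 + 1*10)/16 = 10/16 = 5/8

5/8


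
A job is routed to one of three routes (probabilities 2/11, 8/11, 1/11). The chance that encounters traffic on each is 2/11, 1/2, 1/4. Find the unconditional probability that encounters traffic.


P(A) = P(A|B1)P(B1) + P(A|B2)P(B2) + P(A|B3)P(B3)
= 2/11*2/11 + 1/2*8/11 + 1/4*1/11
= 4/121 + 4/11 + 1/44 = 203/484

203/484


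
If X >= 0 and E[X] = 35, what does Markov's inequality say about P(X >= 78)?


Markov: P(X >= a) <= E[X]/a
P(X >= 78) <= 35/78

35/78


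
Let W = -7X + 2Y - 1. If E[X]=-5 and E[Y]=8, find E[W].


E[-7X + 2Y - 1] = -7*E[X] + 2*E[Y] - 1
= (-7)*(-5) + (2)*(8) + (-1)
= 35 + 16 - 1 = 50

50


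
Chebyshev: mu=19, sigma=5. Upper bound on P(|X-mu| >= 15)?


k = 15/5 = 3
Chebyshev: P(|X-mu| >= k*sigma) <= 1/k^2 = 1/3^2 = 1/9

1/9


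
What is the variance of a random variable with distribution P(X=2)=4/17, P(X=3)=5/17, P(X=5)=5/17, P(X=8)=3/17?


E[X] = 72/17, E[X^2] = 378/17
Var(X) = E[X^2] - (E[X])^2 = 378/17 - (72/17)^2 = 1242/289

1242/289


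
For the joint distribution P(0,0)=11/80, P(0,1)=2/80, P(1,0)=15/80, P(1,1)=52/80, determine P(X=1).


P(X=1) = P(1,0)+P(1,1) = 15/80 + 52/80 = 67/80

67/80


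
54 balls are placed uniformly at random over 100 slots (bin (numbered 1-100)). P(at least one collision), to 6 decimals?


P(all different) = prod((100-i)/100 for i=0..53) = 0.000000
P(at least one match) = 1 - 0.000000 = 1.000000

1.000000


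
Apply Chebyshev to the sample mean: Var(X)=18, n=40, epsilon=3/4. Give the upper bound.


Var(Xbar) = Var(X)/n = 18/40
Chebyshev: P(|Xbar-mu| >= 3/4) <= Var(Xbar)/(3/4)^2 = (9/20)/(9/16) = 4/5

4/5


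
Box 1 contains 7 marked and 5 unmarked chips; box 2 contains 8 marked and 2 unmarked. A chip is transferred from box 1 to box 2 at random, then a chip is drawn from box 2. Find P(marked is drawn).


P(transfer marked) = 7/12; P(transfer unmarked) = 5/12
If marked transferred: Urn II has 9 marked of 11, so P(marked|marked moved) = 9/11
If unmarked transferred: Urn II has 8 marked of 11, so P(marked|unmarked moved) = 8/11
By total probability: P(marked) = 7/12*9/11 + 5/12*8/11 = 103/132

103/132


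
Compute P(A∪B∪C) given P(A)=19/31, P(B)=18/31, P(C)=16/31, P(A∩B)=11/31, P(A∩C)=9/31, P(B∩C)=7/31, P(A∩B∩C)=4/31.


P(A∪B∪C) = P(A)+P(B)+P(C) - P(AB)-P(AC)-P(BC) + P(ABC)
= 19/31+18/31+16/31 - 11/31-9/31-7/31 + 4/31
= 30/31

30/31


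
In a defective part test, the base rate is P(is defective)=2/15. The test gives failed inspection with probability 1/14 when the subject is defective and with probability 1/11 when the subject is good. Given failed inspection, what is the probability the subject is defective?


P(A) = P(A|B)P(B) + P(A|B')P(B') = 1/14*2/15 + 1/11*13/15 = 34/385
P(B|A) = P(A|B)P(B)/P(A) = (1/105)/(34/385) = 11/102

11/102


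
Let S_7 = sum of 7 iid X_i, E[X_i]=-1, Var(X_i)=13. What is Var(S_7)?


By independence, Var(S_n) = n*Var(X_1) = 7*13 = 91

91


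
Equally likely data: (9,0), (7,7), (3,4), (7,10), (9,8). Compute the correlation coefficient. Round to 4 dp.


Cov(X,Y) = 0.0000, Var(X) = 4.8000, Var(Y) = 12.1600
rho = Cov/(sqrt(VarX)*sqrt(VarY)) = 0.0000

0.0000


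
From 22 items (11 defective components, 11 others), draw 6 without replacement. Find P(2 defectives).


P(X=2) = C(11,2)*C(11,4) / C(22,6)
= 55*330 / 74613
= 18150/74613 = 550/2261

550/2261


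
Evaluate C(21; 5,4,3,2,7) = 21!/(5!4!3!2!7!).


21! = 51090942171709440000
Denominator: 5!=120 * 4!=24 * 3!=6 * 2!=2 * 7!=5040
Coefficient = 51090942171709440000 / 174182400 = 293318625600

293318625600


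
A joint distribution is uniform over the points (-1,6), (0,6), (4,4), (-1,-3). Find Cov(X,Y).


E[X]=1/2, E[Y]=13/4, E[XY]=13/4
Cov(X,Y) = E[XY] - E[X]E[Y] = 13/4 - 1/2*13/4 = 13/8

13/8


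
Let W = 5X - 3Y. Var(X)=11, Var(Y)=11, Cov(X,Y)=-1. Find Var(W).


Var(5X - 3Y) = 5^2*Var(X) + (-3)^2*Var(Y) + 2*5*(-3)*Cov(X,Y)
= 25*11 + 9*11 - 30*(-1)
= 275 + 99 + 30 = 404

404


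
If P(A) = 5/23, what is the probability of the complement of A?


P(A') = 1 - P(A) = 1 - 5/23 = 18/23

18/23


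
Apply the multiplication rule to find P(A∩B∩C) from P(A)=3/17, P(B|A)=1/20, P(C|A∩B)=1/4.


P(A∩B∩C) = P(A) * P(B|A) * P(C|A∩B)
= 3/17 * 1/20 * 1/4
= 3/340 * 1/4 = 3/1360

3/1360


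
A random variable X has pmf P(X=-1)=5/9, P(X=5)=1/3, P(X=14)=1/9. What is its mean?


E[X] = sum(x * P(x))
= -1*5/9 + 5*1/3 + 14*1/9
= 8/3

8/3


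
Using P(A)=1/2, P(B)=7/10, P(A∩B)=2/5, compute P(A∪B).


P(A∪B) = P(A) + P(B) - P(A∩B)
= 1/2 + 7/10 - 2/5 = 4/5

4/5


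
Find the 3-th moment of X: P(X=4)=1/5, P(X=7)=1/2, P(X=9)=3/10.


E[X^3] = sum(x^3 * P(x))
= 64*1/5 + 343*1/2 + 729*3/10
= 403

403


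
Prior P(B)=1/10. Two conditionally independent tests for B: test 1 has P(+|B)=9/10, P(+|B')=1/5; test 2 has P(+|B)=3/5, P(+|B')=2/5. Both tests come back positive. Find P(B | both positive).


After test 1: P(+) = 9/10*1/10 + 1/5*9/10 = 27/100
P(B|+) = (9/100)/(27/100) = 1/3
After test 2 (use post1 as new prior): P(+) = 3/5*1/3 + 2/5*2/3 = 7/15
P(B|+,+) = (1/5)/(7/15) = 3/7

3/7


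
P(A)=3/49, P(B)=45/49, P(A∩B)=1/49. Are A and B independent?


P(A)*P(B) = 3/49*45/49 = 135/2401
P(A∩B) = 1/49 != 135/2401, so not independent

No, A and B are not independent


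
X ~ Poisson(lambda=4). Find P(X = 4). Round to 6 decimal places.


P(X=4) = e^(-4) * 4^4 / 4!
≈ 0.01831563889 * 256 / 24
≈ 0.195367

0.195367


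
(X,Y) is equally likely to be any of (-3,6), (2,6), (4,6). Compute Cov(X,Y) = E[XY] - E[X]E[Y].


E[X]=1, E[Y]=6, E[XY]=6
Cov(X,Y) = E[XY] - E[X]E[Y] = 6 - 1*6 = 0

0


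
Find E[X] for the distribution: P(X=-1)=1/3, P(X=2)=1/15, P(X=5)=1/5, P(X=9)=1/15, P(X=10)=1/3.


E[X] = sum(x * P(x))
= -1*1/3 + 2*1/15 + 5*1/5 + 9*1/15 + 10*1/3
= 71/15

71/15


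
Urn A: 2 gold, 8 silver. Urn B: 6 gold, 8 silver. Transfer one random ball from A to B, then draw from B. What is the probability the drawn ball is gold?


P(transfer gold) = 2/10 = 1/5; P(transfer silver) = 4/5
If gold transferred: Urn II has 7 gold of 15, so P(gold|gold moved) = 7/15
If silver transferred: Urn II has 6 gold of 15, so P(gold|silver moved) = 2/5
By total probability: P(gold) = 1/5*7/15 + 4/5*2/5 = 31/75

31/75


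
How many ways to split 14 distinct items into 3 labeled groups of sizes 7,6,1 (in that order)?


14! = 87178291200
Denominator: 7!=5040 * 6!=720 * 1!=1
Coefficient = 87178291200 / 3628800 = 24024

24024


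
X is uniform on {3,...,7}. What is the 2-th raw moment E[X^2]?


E[X^2] = (1/5) * sum(x^2 for x=3..7)
= 135/5 = 27

27


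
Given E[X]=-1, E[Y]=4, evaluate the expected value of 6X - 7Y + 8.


E[6X - 7Y + 8] = 6*E[X] - 7*E[Y] + 8
= (6)*(-1) + (-7)*(4) + (8)
= -6 - 28 + 8 = -26

-26


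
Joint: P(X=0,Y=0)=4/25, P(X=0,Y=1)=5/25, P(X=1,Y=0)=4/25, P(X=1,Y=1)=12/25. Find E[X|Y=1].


P(Y=1) = 17/25
E[X|Y=1] = (0*5 + 1*12)/17 = 12/17

12/17


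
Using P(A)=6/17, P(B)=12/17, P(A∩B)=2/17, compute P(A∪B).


P(A∪B) = P(A) + P(B) - P(A∩B)
= 6/17 + 12/17 - 2/17 = 16/17

16/17


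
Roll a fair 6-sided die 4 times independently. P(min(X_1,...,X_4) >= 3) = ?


P(min >= 3) = P(all X_i >= 3) = (P(X_1 >= 3))^4
= (4/6)^4 = (2/3)^4 = 16/81

16/81


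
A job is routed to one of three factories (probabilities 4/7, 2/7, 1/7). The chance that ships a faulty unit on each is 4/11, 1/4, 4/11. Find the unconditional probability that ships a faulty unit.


P(A) = P(A|B1)P(B1) + P(A|B2)P(B2) + P(A|B3)P(B3)
= 4/11*4/7 + 1/4*2/7 + 4/11*1/7
= 16/77 + 1/14 + 4/77 = 51/154

51/154


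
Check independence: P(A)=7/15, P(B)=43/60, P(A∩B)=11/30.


P(A)*P(B) = 7/15*43/60 = 301/900
P(A∩B) = 11/30 != 301/900, so not independent

No, A and B are not independent


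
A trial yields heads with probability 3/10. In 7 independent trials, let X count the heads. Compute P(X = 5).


P(X=5) = C(7,5) * p^5 * (1-p)^2
= 21 * 243/100000 * 49/100
= 250047/10000000

250047/10000000


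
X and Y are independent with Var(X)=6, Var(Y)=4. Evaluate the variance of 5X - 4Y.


Independence => Cov(X,Y)=0
Var(5X - 4Y) = 5^2*Var(X) + (-4)^2*Var(Y)
= 25*6 + 16*4 = 214

214


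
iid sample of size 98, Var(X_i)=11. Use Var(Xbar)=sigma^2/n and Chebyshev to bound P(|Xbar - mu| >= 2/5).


Var(Xbar) = Var(X)/n = 11/98
Chebyshev: P(|Xbar-mu| >= 2/5) <= Var(Xbar)/(2/5)^2 = (11/98)/(4/25) = 275/392

275/392


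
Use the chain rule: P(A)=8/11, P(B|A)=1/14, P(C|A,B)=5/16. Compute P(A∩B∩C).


P(A∩B∩C) = P(A) * P(B|A) * P(C|A∩B)
= 8/11 * 1/14 * 5/16
= 4/77 * 5/16 = 5/308

5/308


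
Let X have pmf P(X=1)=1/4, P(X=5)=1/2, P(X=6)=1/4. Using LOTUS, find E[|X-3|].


E[|X-3|] = sum(g(x)*P(x))
= 2*1/4 + 2*1/2 + 3*1/4
= 9/4

9/4


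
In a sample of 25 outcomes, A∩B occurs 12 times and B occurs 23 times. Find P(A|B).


P(A|B) = P(A∩B)/P(B) = (12/25)/(23/25) = 12/23

12/23


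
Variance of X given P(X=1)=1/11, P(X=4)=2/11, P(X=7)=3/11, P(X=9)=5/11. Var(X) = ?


E[X] = 75/11, E[X^2] = 585/11
Var(X) = E[X^2] - (E[X])^2 = 585/11 - (75/11)^2 = 810/121

810/121


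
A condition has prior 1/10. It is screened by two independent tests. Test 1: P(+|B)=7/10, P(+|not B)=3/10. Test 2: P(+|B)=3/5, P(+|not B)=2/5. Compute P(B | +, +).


After test 1: P(+) = 7/10*1/10 + 3/10*9/10 = 17/50
P(B|+) = (7/100)/(17/50) = 7/34
After test 2 (use post1 as new prior): P(+) = 3/5*7/34 + 2/5*27/34 = 15/34
P(B|+,+) = (21/170)/(15/34) = 7/25

7/25


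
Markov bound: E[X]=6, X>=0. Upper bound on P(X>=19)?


Markov: P(X >= a) <= E[X]/a
P(X >= 19) <= 6/19

6/19


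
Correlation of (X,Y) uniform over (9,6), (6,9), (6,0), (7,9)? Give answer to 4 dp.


Cov(X,Y) = 0.7500, Var(X) = 1.5000, Var(Y) = 13.5000
rho = Cov/(sqrt(VarX)*sqrt(VarY)) = 0.1667

0.1667


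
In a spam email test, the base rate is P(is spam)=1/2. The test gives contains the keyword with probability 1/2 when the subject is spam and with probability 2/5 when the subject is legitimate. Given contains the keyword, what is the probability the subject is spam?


P(A) = P(A|B)P(B) + P(A|B')P(B') = 1/2*1/2 + 2/5*1/2 = 9/20
P(B|A) = P(A|B)P(B)/P(A) = (1/4)/(9/20) = 5/9

5/9


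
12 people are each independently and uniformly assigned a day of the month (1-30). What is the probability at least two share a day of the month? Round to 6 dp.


P(all different) = prod((30-i)/30 for i=0..11) = 0.077959
P(at least one match) = 1 - 0.077959 = 0.922041

0.922041


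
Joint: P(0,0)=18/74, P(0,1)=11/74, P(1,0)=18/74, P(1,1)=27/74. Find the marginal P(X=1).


P(X=1) = P(1,0)+P(1,1) = 18/74 + 27/74 = 45/74

45/74


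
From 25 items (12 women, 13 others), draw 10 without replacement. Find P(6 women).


P(X=6) = C(12,6)*C(13,4) / C(25,10)
= 924*715 / 3268760
= 660660/3268760 = 3003/14858

3003/14858
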